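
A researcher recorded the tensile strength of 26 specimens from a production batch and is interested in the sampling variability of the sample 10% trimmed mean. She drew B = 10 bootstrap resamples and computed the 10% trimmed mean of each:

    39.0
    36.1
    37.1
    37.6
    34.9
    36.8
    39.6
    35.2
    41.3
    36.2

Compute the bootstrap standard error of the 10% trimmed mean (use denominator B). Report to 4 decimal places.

Bootstrap SE is the standard deviation of the 10 replicate 10% trimmed means.
Mean of replicates: (39.0 + 36.1 + 37.1 + 37.6 + 34.9 + 36.8 + 39.6 + 35.2 + 41.3 + 36.2) / 10 = 373.80000 / 10 = 37.38000
Sum of squared deviations: (+1.62000)² + (−1.28000)² + (−0.28000)² + (+0.22000)² + (−2.48000)² + (−0.58000)² + (+2.22000)² + (−2.18000)² + (+3.92000)² + (−1.18000)² = 37.31600
Variance = 37.31600 / 10 = 3.73160
SE* = √3.73160

SE* = 1.9317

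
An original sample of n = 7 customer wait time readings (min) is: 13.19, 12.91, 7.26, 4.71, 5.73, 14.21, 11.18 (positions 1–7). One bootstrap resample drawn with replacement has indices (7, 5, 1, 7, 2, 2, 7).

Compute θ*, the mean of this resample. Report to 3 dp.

θ* = 11.183

Resample values: 11.18, 5.73, 13.19, 11.18, 12.91, 12.91, 11.18.
Mean = (11.18 + 5.73 + 13.19 + 11.18 + 12.91 + 12.91 + 11.18) / 7 = 78.280 / 7 = 11.183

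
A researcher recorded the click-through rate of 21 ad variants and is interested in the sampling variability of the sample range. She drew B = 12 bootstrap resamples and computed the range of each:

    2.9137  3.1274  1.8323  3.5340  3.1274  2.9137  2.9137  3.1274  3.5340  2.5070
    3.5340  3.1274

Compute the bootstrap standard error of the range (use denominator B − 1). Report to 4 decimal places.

SE* = 0.4811

Bootstrap SE is the standard deviation of the 12 replicate ranges.
Mean of replicates: (2.9137 + 3.1274 + 1.8323 + 3.5340 + 3.1274 + 2.9137 + 2.9137 + 3.1274 + 3.5340 + 2.5070 + 3.5340 + 3.1274) / 12 = 36.19200 / 12 = 3.01600
Sum of squared deviations: (−0.10230)² + (+0.11140)² + (−1.18370)² + (+0.51800)² + (+0.11140)² + (−0.10230)² + (−0.10230)² + (+0.11140)² + (+0.51800)² + (−0.50900)² + (+0.51800)² + (+0.11140)² = 2.54623
Variance = 2.54623 / 11 = 0.23148
SE* = √0.23148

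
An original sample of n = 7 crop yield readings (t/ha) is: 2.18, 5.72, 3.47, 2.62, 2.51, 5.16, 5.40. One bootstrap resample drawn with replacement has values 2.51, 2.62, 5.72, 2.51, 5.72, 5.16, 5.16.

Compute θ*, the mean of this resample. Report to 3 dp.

θ* = 4.200

Mean = (2.51 + 2.62 + 5.72 + 2.51 + 5.72 + 5.16 + 5.16) / 7 = 29.400 / 7 = 4.200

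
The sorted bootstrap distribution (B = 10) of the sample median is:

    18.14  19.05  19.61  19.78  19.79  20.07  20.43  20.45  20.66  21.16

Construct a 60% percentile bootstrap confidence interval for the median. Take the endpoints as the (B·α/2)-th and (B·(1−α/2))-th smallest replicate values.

(19.05, 20.45)

α = 0.40; lower rank = 10 × 0.200 = 2; upper rank = 10 × 0.800 = 8.
The 2nd smallest replicate is 19.05; the 8th is 20.45.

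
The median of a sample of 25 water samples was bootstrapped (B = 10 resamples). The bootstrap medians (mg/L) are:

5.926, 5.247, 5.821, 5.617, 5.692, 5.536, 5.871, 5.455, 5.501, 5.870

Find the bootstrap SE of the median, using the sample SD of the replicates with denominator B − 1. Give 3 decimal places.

SE* = 0.221

Bootstrap SE is the standard deviation of the 10 replicate medians.
Mean of replicates: (5.926 + 5.247 + 5.821 + 5.617 + 5.692 + 5.536 + 5.871 + 5.455 + 5.501 + 5.870) / 10 = 56.5360 / 10 = 5.6536
Sum of squared deviations: (+0.2724)² + (−0.4066)² + (+0.1674)² + (−0.0366)² + (+0.0384)² + (−0.1176)² + (+0.2174)² + (−0.1986)² + (−0.1526)² + (+0.2164)² = 0.4410
Variance = 0.4410 / 9 = 0.0490
SE* = √0.0490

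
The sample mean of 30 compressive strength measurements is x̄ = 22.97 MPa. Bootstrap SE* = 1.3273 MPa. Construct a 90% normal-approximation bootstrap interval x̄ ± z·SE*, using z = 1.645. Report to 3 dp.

(20.787, 25.153)

Margin = 1.645 × 1.3273 = 2.1834
Interval: 22.97 ± 2.1834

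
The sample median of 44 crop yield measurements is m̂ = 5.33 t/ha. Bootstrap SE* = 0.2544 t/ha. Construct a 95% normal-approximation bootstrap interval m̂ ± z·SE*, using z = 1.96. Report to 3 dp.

(4.831, 5.829)

Margin = 1.96 × 0.2544 = 0.4986
Interval: 5.33 ± 0.4986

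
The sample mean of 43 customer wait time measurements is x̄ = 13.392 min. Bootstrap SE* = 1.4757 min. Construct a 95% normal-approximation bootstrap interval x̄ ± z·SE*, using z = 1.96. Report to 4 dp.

Margin = 1.96 × 1.4757 = 2.89237
Interval: 13.392 ± 2.89237

(10.4996, 16.2844)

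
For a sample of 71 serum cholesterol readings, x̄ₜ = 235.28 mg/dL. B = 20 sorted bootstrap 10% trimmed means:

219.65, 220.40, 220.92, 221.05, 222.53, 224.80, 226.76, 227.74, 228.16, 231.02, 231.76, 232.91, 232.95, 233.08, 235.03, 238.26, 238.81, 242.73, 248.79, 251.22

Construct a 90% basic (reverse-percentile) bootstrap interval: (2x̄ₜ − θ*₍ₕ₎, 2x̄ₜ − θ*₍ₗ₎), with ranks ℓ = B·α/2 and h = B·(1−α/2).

(221.77, 250.91)

Percentile endpoints at ranks 1 and 19: θ*₍1₎ = 219.65, θ*₍19₎ = 248.79.
Basic interval reflects these around x̄ₜ:
  lower = 2 × 235.28 − 248.79 = 221.77
  upper = 2 × 235.28 − 219.65 = 250.91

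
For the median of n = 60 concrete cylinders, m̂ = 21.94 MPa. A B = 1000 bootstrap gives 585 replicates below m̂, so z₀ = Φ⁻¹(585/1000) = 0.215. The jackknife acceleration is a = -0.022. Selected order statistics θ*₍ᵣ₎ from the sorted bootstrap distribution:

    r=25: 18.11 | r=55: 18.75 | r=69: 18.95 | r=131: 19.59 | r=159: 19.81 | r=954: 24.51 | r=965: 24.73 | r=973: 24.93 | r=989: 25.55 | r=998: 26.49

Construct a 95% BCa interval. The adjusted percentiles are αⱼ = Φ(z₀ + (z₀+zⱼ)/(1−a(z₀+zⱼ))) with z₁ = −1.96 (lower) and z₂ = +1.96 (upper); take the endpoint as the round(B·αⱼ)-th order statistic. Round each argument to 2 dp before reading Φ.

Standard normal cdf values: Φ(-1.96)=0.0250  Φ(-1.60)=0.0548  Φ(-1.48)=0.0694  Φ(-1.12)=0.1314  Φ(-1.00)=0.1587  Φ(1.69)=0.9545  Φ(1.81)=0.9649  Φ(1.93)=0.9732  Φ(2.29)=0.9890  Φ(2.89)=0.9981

Lower: z₀ + z₁ = 0.215 + (-1.960) = -1.745; 1 − a(z₀+z₁) = 1 − (-0.022)(-1.745) = 0.9616; argument = 0.215 + (-1.745)/0.9616 = -1.5997 → -1.60.
α₁ = Φ(-1.60) = 0.0548; rank = round(1000 × 0.0548) = 55; θ*₍55₎ = 18.75.
Upper: z₀ + z₂ = 2.175; 1 − a(z₀+z₂) = 1.0478; argument = 2.2907 → 2.29; α₂ = 0.9890; rank = 989; θ*₍989₎ = 25.55.

(18.75, 25.55)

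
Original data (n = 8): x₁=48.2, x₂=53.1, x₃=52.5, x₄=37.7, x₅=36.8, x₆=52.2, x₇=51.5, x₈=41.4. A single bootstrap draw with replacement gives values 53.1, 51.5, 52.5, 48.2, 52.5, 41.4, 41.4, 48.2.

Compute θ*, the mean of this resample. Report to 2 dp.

θ* = 48.60

Mean = (53.1 + 51.5 + 52.5 + 48.2 + 52.5 + 41.4 + 41.4 + 48.2) / 8 = 388.80 / 8 = 48.60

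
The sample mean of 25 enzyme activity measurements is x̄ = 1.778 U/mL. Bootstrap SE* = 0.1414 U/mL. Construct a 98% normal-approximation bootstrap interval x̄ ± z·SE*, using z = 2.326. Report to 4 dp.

Margin = 2.326 × 0.1414 = 0.32890
Interval: 1.778 ± 0.32890

(1.4491, 2.1069)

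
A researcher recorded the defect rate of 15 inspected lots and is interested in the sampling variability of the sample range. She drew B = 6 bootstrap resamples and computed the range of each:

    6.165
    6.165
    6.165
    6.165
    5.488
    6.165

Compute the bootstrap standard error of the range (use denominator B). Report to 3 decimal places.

SE* = 0.252

Bootstrap SE is the standard deviation of the 6 replicate ranges.
Mean of replicates: (6.165 + 6.165 + 6.165 + 6.165 + 5.488 + 6.165) / 6 = 36.3130 / 6 = 6.0522
Sum of squared deviations: (+0.1128)² + (+0.1128)² + (+0.1128)² + (+0.1128)² + (−0.5642)² + (+0.1128)² = 0.3819
Variance = 0.3819 / 6 = 0.0637
SE* = √0.0637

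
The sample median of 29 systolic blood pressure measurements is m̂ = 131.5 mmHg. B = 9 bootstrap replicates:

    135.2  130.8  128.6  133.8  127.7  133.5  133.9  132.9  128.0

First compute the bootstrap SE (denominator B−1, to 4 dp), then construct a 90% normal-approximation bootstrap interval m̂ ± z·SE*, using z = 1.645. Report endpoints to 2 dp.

Mean of replicates = 131.6000; sum of squared deviations = 66.2000; SE* = √(66.2000/8) = 2.8766
Margin = 1.645 × 2.8766 = 4.732
Interval: 131.5 ± 4.732

(126.77, 136.23)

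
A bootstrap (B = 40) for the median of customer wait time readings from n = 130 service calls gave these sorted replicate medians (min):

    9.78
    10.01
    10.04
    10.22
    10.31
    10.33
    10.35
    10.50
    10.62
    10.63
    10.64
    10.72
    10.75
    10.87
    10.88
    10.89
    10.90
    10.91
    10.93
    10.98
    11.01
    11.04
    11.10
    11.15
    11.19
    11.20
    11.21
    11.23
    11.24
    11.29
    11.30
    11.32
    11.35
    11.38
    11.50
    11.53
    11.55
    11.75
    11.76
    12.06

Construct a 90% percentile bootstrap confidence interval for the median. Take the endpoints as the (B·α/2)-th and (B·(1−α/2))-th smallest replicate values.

α = 0.10; lower rank = 40 × 0.050 = 2; upper rank = 40 × 0.950 = 38.
The 2nd smallest replicate is 10.01; the 38th is 11.75.

(10.01, 11.75)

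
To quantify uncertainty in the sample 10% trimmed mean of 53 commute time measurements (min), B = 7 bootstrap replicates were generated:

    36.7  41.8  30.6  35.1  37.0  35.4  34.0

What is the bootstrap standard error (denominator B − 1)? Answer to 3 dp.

SE* = 3.396

Bootstrap SE is the standard deviation of the 7 replicate 10% trimmed means.
Mean of replicates: (36.7 + 41.8 + 30.6 + 35.1 + 37.0 + 35.4 + 34.0) / 7 = 250.6000 / 7 = 35.8000
Sum of squared deviations: (+0.9000)² + (+6.0000)² + (−5.2000)² + (−0.7000)² + (+1.2000)² + (−0.4000)² + (−1.8000)² = 69.1800
Variance = 69.1800 / 6 = 11.5300
SE* = √11.5300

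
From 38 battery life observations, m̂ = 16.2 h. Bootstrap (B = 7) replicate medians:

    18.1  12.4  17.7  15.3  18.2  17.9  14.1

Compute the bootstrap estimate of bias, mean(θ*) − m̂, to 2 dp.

mean(θ*) = (18.1 + 12.4 + 17.7 + 15.3 + 18.2 + 17.9 + 14.1) / 7 = 16.243
bias = 16.243 − 16.2

bias = +0.04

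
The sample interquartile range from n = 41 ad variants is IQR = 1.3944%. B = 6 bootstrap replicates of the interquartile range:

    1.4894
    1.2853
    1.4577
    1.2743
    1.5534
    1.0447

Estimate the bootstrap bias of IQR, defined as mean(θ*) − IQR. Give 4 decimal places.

mean(θ*) = (1.4894 + 1.2853 + 1.4577 + 1.2743 + 1.5534 + 1.0447) / 6 = 1.35080
bias = 1.35080 − 1.3944

bias = −0.0436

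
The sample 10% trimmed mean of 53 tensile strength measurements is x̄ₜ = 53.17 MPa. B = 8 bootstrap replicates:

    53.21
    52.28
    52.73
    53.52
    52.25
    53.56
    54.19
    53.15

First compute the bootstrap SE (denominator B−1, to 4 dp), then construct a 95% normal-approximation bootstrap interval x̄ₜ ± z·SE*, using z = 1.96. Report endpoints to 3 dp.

(51.861, 54.479)

Mean of replicates = 53.1112; sum of squared deviations = 3.1215; SE* = √(3.1215/7) = 0.6678
Margin = 1.96 × 0.6678 = 1.3089
Interval: 53.17 ± 1.3089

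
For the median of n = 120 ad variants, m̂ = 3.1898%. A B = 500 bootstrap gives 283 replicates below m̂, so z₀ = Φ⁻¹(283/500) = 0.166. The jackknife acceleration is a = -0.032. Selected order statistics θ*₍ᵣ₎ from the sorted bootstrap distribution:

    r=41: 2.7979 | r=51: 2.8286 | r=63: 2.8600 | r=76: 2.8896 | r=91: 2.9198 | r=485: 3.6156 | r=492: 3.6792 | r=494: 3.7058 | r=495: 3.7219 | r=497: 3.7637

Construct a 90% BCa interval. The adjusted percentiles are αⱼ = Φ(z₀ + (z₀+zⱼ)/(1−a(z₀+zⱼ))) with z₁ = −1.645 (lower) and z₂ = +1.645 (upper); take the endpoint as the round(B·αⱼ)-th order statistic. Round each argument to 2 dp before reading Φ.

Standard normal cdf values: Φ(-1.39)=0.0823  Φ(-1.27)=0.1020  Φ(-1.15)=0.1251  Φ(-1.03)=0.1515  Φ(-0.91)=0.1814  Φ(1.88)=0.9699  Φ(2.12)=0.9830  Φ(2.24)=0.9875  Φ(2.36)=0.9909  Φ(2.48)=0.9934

(2.7979, 3.6156)

Lower: z₀ + z₁ = 0.166 + (-1.645) = -1.479; 1 − a(z₀+z₁) = 1 − (-0.032)(-1.479) = 0.9527; argument = 0.166 + (-1.479)/0.9527 = -1.3865 → -1.39.
α₁ = Φ(-1.39) = 0.0823; rank = round(500 × 0.0823) = 41; θ*₍41₎ = 2.7979.
Upper: z₀ + z₂ = 1.811; 1 − a(z₀+z₂) = 1.0580; argument = 1.8778 → 1.88; α₂ = 0.9699; rank = 485; θ*₍485₎ = 3.6156.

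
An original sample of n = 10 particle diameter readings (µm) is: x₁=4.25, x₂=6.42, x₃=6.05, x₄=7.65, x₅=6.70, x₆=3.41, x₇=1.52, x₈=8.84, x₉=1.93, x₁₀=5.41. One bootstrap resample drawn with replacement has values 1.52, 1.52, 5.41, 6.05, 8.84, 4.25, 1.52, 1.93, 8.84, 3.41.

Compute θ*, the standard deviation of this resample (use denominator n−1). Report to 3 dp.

θ* = 2.889

Mean = 4.3290; sum of squared deviations = 75.1061
s² = 75.1061 / 9 = 8.3451
s = √8.3451 = 2.889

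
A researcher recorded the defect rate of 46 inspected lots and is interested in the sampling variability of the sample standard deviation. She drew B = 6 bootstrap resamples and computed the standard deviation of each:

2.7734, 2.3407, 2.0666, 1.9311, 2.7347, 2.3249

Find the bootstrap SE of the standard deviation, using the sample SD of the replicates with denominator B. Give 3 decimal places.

SE* = 0.312

Bootstrap SE is the standard deviation of the 6 replicate standard deviations.
Mean of replicates: (2.7734 + 2.3407 + 2.0666 + 1.9311 + 2.7347 + 2.3249) / 6 = 14.17140 / 6 = 2.36190
Sum of squared deviations: (+0.41150)² + (−0.02120)² + (−0.29530)² + (−0.43080)² + (+0.37280)² + (−0.03700)² = 0.58292
Variance = 0.58292 / 6 = 0.09715
SE* = √0.09715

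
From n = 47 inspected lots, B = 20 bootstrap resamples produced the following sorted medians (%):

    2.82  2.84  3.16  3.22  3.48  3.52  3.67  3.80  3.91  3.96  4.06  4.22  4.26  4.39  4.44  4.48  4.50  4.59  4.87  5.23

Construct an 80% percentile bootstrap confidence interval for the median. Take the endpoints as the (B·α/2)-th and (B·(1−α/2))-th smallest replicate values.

(2.84, 4.59)

α = 0.20; lower rank = 20 × 0.100 = 2; upper rank = 20 × 0.900 = 18.
The 2nd smallest replicate is 2.84; the 18th is 4.59.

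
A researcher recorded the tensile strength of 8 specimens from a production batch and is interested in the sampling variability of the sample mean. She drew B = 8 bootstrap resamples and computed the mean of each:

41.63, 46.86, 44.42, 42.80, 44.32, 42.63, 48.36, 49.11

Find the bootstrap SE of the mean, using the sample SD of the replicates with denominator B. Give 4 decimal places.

Bootstrap SE is the standard deviation of the 8 replicate means.
Mean of replicates: (41.63 + 46.86 + 44.42 + 42.80 + 44.32 + 42.63 + 48.36 + 49.11) / 8 = 360.13000 / 8 = 45.01625
Sum of squared deviations: (−3.38625)² + (+1.84375)² + (−0.59625)² + (−2.21625)² + (−0.69625)² + (−2.38625)² + (+3.34375)² + (+4.09375)² = 54.25179
Variance = 54.25179 / 8 = 6.78147
SE* = √6.78147

SE* = 2.6041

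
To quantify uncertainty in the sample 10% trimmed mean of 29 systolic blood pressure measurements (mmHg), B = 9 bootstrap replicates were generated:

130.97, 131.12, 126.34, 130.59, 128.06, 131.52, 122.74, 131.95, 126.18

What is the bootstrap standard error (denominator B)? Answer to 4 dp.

SE* = 2.9962

Bootstrap SE is the standard deviation of the 9 replicate 10% trimmed means.
Mean of replicates: (130.97 + 131.12 + 126.34 + 130.59 + 128.06 + 131.52 + 122.74 + 131.95 + 126.18) / 9 = 1159.47000 / 9 = 128.83000
Sum of squared deviations: (+2.14000)² + (+2.29000)² + (−2.49000)² + (+1.76000)² + (−0.77000)² + (+2.69000)² + (−6.09000)² + (+3.12000)² + (−2.65000)² = 80.79540
Variance = 80.79540 / 9 = 8.97727
SE* = √8.97727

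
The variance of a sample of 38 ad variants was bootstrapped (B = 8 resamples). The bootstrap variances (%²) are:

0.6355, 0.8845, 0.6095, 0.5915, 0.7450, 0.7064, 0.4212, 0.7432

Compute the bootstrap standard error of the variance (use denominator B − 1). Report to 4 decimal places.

Bootstrap SE is the standard deviation of the 8 replicate variances.
Mean of replicates: (0.6355 + 0.8845 + 0.6095 + 0.5915 + 0.7450 + 0.7064 + 0.4212 + 0.7432) / 8 = 5.33680 / 8 = 0.66710
Sum of squared deviations: (−0.03160)² + (+0.21740)² + (−0.05760)² + (−0.07560)² + (+0.07790)² + (+0.03930)² + (−0.24590)² + (+0.07610)² = 0.13117
Variance = 0.13117 / 7 = 0.01874
SE* = √0.01874

SE* = 0.1369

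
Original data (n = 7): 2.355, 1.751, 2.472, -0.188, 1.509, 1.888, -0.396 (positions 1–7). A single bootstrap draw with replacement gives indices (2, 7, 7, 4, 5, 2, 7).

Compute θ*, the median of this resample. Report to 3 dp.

Resample values: 1.751, -0.396, -0.396, -0.188, 1.509, 1.751, -0.396.
Sorted: -0.396, -0.396, -0.396, -0.188, 1.509, 1.751, 1.751
Median = middle value = -0.188

θ* = -0.188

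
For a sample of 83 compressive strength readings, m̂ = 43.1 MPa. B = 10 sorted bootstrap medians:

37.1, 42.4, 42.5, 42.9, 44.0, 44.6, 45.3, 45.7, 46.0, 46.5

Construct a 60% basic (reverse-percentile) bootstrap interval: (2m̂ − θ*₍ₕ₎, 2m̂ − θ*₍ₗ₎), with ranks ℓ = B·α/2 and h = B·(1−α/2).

Percentile endpoints at ranks 2 and 8: θ*₍2₎ = 42.4, θ*₍8₎ = 45.7.
Basic interval reflects these around m̂:
  lower = 2 × 43.1 − 45.7 = 40.5
  upper = 2 × 43.1 − 42.4 = 43.8

(40.5, 43.8)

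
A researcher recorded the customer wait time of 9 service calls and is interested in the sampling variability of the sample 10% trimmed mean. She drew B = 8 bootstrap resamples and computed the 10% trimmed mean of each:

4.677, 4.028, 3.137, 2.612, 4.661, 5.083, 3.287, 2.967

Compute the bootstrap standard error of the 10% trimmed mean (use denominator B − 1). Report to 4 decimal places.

SE* = 0.9271

Bootstrap SE is the standard deviation of the 8 replicate 10% trimmed means.
Mean of replicates: (4.677 + 4.028 + 3.137 + 2.612 + 4.661 + 5.083 + 3.287 + 2.967) / 8 = 30.45200 / 8 = 3.80650
Sum of squared deviations: (+0.87050)² + (+0.22150)² + (−0.66950)² + (−1.19450)² + (+0.85450)² + (+1.27650)² + (−0.51950)² + (−0.83950)² = 6.01616
Variance = 6.01616 / 7 = 0.85945
SE* = √0.85945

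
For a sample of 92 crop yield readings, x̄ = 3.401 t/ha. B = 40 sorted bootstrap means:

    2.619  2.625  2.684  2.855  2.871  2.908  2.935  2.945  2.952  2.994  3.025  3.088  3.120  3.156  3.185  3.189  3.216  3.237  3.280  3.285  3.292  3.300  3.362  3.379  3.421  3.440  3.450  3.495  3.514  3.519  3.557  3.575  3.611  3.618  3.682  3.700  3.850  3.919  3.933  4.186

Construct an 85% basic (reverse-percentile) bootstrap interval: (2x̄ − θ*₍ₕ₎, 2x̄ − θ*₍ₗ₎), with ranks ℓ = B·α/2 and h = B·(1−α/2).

Percentile endpoints at ranks 3 and 37: θ*₍3₎ = 2.684, θ*₍37₎ = 3.850.
Basic interval reflects these around x̄:
  lower = 2 × 3.401 − 3.850 = 2.952
  upper = 2 × 3.401 − 2.684 = 4.118

(2.952, 4.118)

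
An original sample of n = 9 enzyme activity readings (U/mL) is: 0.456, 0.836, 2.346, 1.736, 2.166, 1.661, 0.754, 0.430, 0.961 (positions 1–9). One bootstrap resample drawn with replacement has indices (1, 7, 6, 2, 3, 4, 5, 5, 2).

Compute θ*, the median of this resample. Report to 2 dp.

θ* = 1.66

Resample values: 0.456, 0.754, 1.661, 0.836, 2.346, 1.736, 2.166, 2.166, 0.836.
Sorted: 0.456, 0.754, 0.836, 0.836, 1.661, 1.736, 2.166, 2.166, 2.346
Median = middle value = 1.66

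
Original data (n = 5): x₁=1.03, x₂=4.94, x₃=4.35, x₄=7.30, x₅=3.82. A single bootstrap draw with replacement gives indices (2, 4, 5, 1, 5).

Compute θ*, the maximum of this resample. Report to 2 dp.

Resample values: 4.94, 7.30, 3.82, 1.03, 3.82.
Maximum = 7.30

θ* = 7.30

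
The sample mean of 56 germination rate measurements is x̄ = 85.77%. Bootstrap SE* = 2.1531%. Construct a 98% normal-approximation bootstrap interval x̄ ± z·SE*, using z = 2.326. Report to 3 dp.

Margin = 2.326 × 2.1531 = 5.0081
Interval: 85.77 ± 5.0081

(80.762, 90.778)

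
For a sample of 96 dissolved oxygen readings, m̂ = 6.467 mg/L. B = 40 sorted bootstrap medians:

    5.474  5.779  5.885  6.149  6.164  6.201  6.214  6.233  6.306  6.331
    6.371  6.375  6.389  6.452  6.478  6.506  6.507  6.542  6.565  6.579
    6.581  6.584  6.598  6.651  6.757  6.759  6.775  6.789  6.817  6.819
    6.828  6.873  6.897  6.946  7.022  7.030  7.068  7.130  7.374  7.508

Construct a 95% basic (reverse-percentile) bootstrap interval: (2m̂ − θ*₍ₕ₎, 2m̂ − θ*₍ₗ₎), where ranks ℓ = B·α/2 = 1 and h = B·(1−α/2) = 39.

Percentile endpoints at ranks 1 and 39: θ*₍1₎ = 5.474, θ*₍39₎ = 7.374.
Basic interval reflects these around m̂:
  lower = 2 × 6.467 − 7.374 = 5.560
  upper = 2 × 6.467 − 5.474 = 7.460

(5.560, 7.460)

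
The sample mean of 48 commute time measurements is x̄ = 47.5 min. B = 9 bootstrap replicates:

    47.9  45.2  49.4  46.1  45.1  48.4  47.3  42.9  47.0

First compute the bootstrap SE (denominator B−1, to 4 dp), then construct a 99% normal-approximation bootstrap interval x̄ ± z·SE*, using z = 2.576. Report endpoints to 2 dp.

(42.38, 52.62)

Mean of replicates = 46.5889; sum of squared deviations = 31.5689; SE* = √(31.5689/8) = 1.9865
Margin = 2.576 × 1.9865 = 5.117
Interval: 47.5 ± 5.117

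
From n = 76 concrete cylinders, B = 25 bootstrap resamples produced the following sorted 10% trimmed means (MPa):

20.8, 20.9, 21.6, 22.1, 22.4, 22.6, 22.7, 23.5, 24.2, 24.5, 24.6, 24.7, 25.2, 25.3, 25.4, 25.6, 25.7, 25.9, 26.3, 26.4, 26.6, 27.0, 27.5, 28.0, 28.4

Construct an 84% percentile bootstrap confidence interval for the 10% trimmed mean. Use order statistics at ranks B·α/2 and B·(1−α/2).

(20.9, 27.5)

α = 0.16; lower rank = 25 × 0.080 = 2; upper rank = 25 × 0.920 = 23.
The 2nd smallest replicate is 20.9; the 23rd is 27.5.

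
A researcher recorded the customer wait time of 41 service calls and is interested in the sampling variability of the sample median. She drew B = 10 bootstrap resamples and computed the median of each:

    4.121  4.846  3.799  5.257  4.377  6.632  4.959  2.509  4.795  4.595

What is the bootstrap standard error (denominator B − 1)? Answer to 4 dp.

Bootstrap SE is the standard deviation of the 10 replicate medians.
Mean of replicates: (4.121 + 4.846 + 3.799 + 5.257 + 4.377 + 6.632 + 4.959 + 2.509 + 4.795 + 4.595) / 10 = 45.89000 / 10 = 4.58900
Sum of squared deviations: (−0.46800)² + (+0.25700)² + (−0.79000)² + (+0.66800)² + (−0.21200)² + (+2.04300)² + (+0.37000)² + (−2.08000)² + (+0.20600)² + (+0.00600)² = 10.07996
Variance = 10.07996 / 9 = 1.12000
SE* = √1.12000

SE* = 1.0583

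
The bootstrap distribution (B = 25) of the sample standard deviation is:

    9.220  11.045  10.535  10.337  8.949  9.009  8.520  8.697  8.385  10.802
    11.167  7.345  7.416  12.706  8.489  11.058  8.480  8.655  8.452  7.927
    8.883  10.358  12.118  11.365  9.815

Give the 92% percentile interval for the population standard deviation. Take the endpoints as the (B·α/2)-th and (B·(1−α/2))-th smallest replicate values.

(7.345, 12.118)

Sorted replicates: 7.345, 7.416, 7.927, 8.385, 8.452, 8.480, 8.489, 8.520, 8.655, 8.697, 8.883, 8.949, 9.009, 9.220, 9.815, 10.337, 10.358, 10.535, 10.802, 11.045, 11.058, 11.167, 11.365, 12.118, 12.706
α = 0.08; lower rank = 25 × 0.040 = 1; upper rank = 25 × 0.960 = 24.
The 1st smallest replicate is 7.345; the 24th is 12.118.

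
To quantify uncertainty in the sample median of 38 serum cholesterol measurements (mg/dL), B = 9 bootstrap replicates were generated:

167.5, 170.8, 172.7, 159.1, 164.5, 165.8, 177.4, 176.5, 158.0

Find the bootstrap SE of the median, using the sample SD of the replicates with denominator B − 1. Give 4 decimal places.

Bootstrap SE is the standard deviation of the 9 replicate medians.
Mean of replicates: (167.5 + 170.8 + 172.7 + 159.1 + 164.5 + 165.8 + 177.4 + 176.5 + 158.0) / 9 = 1512.30000 / 9 = 168.03333
Sum of squared deviations: (−0.53333)² + (+2.76667)² + (+4.66667)² + (−8.93333)² + (−3.53333)² + (−2.23333)² + (+9.36667)² + (+8.46667)² + (−10.03333)² = 387.08000
Variance = 387.08000 / 8 = 48.38500
SE* = √48.38500

SE* = 6.9559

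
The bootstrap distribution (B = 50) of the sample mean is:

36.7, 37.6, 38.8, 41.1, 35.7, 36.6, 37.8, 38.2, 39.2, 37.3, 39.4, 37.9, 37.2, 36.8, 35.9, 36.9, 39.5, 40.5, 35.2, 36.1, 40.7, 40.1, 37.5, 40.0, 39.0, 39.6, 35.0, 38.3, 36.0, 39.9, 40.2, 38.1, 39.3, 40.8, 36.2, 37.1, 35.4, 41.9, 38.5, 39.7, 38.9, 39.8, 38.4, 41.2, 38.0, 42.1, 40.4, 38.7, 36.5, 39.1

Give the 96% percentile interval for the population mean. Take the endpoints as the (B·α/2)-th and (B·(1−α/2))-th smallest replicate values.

Sorted replicates: 35.0, 35.2, 35.4, 35.7, 35.9, 36.0, 36.1, 36.2, 36.5, 36.6, 36.7, 36.8, 36.9, 37.1, 37.2, 37.3, 37.5, 37.6, 37.8, 37.9, 38.0, 38.1, 38.2, 38.3, 38.4, 38.5, 38.7, 38.8, 38.9, 39.0, 39.1, 39.2, 39.3, 39.4, 39.5, 39.6, 39.7, 39.8, 39.9, 40.0, 40.1, 40.2, 40.4, 40.5, 40.7, 40.8, 41.1, 41.2, 41.9, 42.1
α = 0.04; lower rank = 50 × 0.020 = 1; upper rank = 50 × 0.980 = 49.
The 1st smallest replicate is 35.0; the 49th is 41.9.

(35.0, 41.9)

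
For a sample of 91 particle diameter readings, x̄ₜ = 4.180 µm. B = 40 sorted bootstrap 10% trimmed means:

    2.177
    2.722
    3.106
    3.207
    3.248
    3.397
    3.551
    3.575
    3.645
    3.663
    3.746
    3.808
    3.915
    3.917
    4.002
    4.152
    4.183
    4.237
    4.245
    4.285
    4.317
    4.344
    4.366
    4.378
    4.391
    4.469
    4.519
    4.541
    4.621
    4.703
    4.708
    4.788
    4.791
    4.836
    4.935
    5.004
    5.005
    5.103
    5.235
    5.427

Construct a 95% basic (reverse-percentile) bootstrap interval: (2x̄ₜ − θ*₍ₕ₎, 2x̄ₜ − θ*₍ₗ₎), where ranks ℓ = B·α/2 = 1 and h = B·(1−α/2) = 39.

(3.125, 6.183)

Percentile endpoints at ranks 1 and 39: θ*₍1₎ = 2.177, θ*₍39₎ = 5.235.
Basic interval reflects these around x̄ₜ:
  lower = 2 × 4.180 − 5.235 = 3.125
  upper = 2 × 4.180 − 2.177 = 6.183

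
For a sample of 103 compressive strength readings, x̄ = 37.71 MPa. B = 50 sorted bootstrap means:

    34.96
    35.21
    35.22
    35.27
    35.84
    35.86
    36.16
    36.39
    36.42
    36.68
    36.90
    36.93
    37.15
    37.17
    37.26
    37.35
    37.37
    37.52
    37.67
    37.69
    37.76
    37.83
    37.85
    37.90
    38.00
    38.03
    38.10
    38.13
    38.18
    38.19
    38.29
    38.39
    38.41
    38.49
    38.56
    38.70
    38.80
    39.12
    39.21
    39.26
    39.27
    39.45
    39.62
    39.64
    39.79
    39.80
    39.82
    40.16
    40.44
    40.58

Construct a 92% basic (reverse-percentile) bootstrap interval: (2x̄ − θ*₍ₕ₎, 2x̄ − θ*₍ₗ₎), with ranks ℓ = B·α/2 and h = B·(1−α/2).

Percentile endpoints at ranks 2 and 48: θ*₍2₎ = 35.21, θ*₍48₎ = 40.16.
Basic interval reflects these around x̄:
  lower = 2 × 37.71 − 40.16 = 35.26
  upper = 2 × 37.71 − 35.21 = 40.21

(35.26, 40.21)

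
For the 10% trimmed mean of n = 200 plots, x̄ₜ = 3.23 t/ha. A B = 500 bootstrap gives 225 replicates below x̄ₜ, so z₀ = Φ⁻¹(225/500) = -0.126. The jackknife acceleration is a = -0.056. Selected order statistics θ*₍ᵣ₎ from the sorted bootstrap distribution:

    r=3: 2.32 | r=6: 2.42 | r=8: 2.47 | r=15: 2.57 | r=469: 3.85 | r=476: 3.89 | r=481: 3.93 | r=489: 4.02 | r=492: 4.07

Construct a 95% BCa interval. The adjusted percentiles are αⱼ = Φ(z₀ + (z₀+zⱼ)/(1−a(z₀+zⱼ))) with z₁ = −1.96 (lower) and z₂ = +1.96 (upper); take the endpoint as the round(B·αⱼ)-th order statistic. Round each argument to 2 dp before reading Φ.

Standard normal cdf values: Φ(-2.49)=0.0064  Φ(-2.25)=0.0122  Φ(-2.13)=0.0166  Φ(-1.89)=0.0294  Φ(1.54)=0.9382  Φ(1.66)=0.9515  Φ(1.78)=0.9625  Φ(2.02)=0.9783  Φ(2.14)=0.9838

Lower: z₀ + z₁ = -0.126 + (-1.960) = -2.086; 1 − a(z₀+z₁) = 1 − (-0.056)(-2.086) = 0.8832; argument = -0.126 + (-2.086)/0.8832 = -2.4879 → -2.49.
α₁ = Φ(-2.49) = 0.0064; rank = round(500 × 0.0064) = 3; θ*₍3₎ = 2.32.
Upper: z₀ + z₂ = 1.834; 1 − a(z₀+z₂) = 1.1027; argument = 1.5372 → 1.54; α₂ = 0.9382; rank = 469; θ*₍469₎ = 3.85.

(2.32, 3.85)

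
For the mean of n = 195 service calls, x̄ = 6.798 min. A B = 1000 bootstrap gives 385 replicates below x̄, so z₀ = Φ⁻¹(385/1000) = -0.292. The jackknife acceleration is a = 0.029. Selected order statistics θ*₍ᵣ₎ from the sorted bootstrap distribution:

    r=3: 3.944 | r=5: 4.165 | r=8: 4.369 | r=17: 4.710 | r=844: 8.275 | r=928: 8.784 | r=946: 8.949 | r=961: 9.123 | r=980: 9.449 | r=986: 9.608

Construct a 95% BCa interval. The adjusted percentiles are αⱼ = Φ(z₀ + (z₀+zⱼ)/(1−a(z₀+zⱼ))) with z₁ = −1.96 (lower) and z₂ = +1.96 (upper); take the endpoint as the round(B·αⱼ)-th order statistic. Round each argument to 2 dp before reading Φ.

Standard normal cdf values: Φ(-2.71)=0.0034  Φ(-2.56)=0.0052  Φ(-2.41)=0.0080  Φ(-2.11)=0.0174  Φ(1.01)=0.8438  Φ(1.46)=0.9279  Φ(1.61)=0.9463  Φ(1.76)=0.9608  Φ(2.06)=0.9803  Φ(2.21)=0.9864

Lower: z₀ + z₁ = -0.292 + (-1.960) = -2.252; 1 − a(z₀+z₁) = 1 − (0.029)(-2.252) = 1.0653; argument = -0.292 + (-2.252)/1.0653 = -2.4059 → -2.41.
α₁ = Φ(-2.41) = 0.0080; rank = round(1000 × 0.0080) = 8; θ*₍8₎ = 4.369.
Upper: z₀ + z₂ = 1.668; 1 − a(z₀+z₂) = 0.9516; argument = 1.4608 → 1.46; α₂ = 0.9279; rank = 928; θ*₍928₎ = 8.784.

(4.369, 8.784)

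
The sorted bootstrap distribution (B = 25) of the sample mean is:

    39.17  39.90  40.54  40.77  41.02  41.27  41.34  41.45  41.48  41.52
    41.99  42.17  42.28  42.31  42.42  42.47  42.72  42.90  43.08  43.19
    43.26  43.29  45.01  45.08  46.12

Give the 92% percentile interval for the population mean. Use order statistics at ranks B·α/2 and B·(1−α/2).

(39.17, 45.08)

α = 0.08; lower rank = 25 × 0.040 = 1; upper rank = 25 × 0.960 = 24.
The 1st smallest replicate is 39.17; the 24th is 45.08.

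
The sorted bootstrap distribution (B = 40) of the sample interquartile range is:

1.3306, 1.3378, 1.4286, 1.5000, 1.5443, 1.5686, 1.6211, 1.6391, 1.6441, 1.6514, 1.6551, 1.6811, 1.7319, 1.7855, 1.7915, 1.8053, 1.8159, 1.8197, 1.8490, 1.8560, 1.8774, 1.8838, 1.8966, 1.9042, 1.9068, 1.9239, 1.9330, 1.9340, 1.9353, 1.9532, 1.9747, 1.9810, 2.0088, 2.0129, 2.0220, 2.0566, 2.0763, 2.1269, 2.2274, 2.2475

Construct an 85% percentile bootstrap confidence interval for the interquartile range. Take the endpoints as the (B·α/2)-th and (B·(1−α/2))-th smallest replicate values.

α = 0.15; lower rank = 40 × 0.075 = 3; upper rank = 40 × 0.925 = 37.
The 3rd smallest replicate is 1.4286; the 37th is 2.0763.

(1.4286, 2.0763)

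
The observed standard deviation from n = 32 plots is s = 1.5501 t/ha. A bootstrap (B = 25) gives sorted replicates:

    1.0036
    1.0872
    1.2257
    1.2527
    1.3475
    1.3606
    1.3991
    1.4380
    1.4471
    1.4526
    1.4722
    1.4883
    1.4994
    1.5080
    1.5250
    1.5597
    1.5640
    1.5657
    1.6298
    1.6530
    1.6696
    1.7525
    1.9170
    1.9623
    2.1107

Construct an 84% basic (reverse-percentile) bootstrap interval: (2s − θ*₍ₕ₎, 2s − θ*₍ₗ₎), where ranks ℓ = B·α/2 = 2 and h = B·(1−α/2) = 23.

Percentile endpoints at ranks 2 and 23: θ*₍2₎ = 1.0872, θ*₍23₎ = 1.9170.
Basic interval reflects these around s:
  lower = 2 × 1.5501 − 1.9170 = 1.1832
  upper = 2 × 1.5501 − 1.0872 = 2.0130

(1.1832, 2.0130)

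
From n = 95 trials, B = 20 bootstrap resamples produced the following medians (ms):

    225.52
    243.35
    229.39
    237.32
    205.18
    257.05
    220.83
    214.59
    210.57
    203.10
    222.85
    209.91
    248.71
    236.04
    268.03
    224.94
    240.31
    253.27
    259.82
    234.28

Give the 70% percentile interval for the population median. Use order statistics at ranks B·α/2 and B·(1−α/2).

(209.91, 253.27)

Sorted replicates: 203.10, 205.18, 209.91, 210.57, 214.59, 220.83, 222.85, 224.94, 225.52, 229.39, 234.28, 236.04, 237.32, 240.31, 243.35, 248.71, 253.27, 257.05, 259.82, 268.03
α = 0.30; lower rank = 20 × 0.150 = 3; upper rank = 20 × 0.850 = 17.
The 3rd smallest replicate is 209.91; the 17th is 253.27.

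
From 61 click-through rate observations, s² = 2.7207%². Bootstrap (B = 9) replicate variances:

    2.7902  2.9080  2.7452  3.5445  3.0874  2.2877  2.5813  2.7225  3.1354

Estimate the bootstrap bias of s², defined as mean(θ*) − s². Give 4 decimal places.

bias = +0.1462

mean(θ*) = (2.7902 + 2.9080 + 2.7452 + 3.5445 + 3.0874 + 2.2877 + 2.5813 + 2.7225 + 3.1354) / 9 = 2.86691
bias = 2.86691 − 2.7207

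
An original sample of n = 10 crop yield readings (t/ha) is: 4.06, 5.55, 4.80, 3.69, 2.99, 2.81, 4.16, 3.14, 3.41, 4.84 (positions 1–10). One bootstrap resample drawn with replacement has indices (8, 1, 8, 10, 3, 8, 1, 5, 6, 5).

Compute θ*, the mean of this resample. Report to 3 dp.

θ* = 3.597

Resample values: 3.14, 4.06, 3.14, 4.84, 4.80, 3.14, 4.06, 2.99, 2.81, 2.99.
Mean = (3.14 + 4.06 + 3.14 + 4.84 + 4.80 + 3.14 + 4.06 + 2.99 + 2.81 + 2.99) / 10 = 35.970 / 10 = 3.597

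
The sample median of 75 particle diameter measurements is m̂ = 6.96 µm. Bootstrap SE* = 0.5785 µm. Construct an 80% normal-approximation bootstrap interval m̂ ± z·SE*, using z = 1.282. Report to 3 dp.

Margin = 1.282 × 0.5785 = 0.7416
Interval: 6.96 ± 0.7416

(6.218, 7.702)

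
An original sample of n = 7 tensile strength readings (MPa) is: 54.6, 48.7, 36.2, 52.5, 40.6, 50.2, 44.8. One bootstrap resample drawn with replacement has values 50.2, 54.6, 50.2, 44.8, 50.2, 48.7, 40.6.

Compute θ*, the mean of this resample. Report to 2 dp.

Mean = (50.2 + 54.6 + 50.2 + 44.8 + 50.2 + 48.7 + 40.6) / 7 = 339.30 / 7 = 48.47

θ* = 48.47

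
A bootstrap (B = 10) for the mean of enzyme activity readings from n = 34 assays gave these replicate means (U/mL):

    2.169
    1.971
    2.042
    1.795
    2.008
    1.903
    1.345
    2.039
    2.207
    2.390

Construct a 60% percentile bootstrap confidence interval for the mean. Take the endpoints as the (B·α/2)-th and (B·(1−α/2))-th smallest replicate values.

(1.795, 2.169)

Sorted replicates: 1.345, 1.795, 1.903, 1.971, 2.008, 2.039, 2.042, 2.169, 2.207, 2.390
α = 0.40; lower rank = 10 × 0.200 = 2; upper rank = 10 × 0.800 = 8.
The 2nd smallest replicate is 1.795; the 8th is 2.169.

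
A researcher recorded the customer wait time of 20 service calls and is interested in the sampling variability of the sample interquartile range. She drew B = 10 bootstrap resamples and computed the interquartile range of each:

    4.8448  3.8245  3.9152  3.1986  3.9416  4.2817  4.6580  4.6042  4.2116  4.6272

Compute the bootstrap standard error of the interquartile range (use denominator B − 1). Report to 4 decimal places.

SE* = 0.5021

Bootstrap SE is the standard deviation of the 10 replicate interquartile ranges.
Mean of replicates: (4.8448 + 3.8245 + 3.9152 + 3.1986 + 3.9416 + 4.2817 + 4.6580 + 4.6042 + 4.2116 + 4.6272) / 10 = 42.10740 / 10 = 4.21074
Sum of squared deviations: (+0.63406)² + (−0.38624)² + (−0.29554)² + (−1.01214)² + (−0.26914)² + (+0.07096)² + (+0.44726)² + (+0.39346)² + (+0.00086)² + (+0.41646)² = 2.26875
Variance = 2.26875 / 9 = 0.25208
SE* = √0.25208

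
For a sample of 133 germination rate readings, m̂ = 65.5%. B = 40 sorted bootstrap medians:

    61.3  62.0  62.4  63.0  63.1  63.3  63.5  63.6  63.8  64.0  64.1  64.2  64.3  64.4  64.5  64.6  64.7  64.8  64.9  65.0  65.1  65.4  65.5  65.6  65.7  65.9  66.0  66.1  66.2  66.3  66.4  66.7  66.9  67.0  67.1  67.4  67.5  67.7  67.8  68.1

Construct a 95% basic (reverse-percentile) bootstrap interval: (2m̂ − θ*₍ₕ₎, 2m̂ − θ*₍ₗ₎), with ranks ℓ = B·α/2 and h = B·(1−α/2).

(63.2, 69.7)

Percentile endpoints at ranks 1 and 39: θ*₍1₎ = 61.3, θ*₍39₎ = 67.8.
Basic interval reflects these around m̂:
  lower = 2 × 65.5 − 67.8 = 63.2
  upper = 2 × 65.5 − 61.3 = 69.7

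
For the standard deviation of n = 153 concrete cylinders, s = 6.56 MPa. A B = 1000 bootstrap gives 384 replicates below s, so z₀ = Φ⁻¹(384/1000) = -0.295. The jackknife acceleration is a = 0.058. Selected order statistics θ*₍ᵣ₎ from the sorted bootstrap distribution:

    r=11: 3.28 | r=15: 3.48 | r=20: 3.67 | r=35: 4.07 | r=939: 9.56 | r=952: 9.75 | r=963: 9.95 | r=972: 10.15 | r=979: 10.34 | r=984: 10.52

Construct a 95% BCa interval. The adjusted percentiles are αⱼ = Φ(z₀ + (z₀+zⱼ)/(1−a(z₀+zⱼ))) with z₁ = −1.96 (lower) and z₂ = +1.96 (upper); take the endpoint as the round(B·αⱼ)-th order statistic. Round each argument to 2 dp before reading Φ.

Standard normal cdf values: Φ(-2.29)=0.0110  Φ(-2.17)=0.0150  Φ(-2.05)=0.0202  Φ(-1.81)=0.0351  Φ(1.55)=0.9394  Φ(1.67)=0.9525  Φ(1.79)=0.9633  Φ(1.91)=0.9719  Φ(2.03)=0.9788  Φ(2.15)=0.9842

(3.28, 9.56)

Lower: z₀ + z₁ = -0.295 + (-1.960) = -2.255; 1 − a(z₀+z₁) = 1 − (0.058)(-2.255) = 1.1308; argument = -0.295 + (-2.255)/1.1308 = -2.2892 → -2.29.
α₁ = Φ(-2.29) = 0.0110; rank = round(1000 × 0.0110) = 11; θ*₍11₎ = 3.28.
Upper: z₀ + z₂ = 1.665; 1 − a(z₀+z₂) = 0.9034; argument = 1.5480 → 1.55; α₂ = 0.9394; rank = 939; θ*₍939₎ = 9.56.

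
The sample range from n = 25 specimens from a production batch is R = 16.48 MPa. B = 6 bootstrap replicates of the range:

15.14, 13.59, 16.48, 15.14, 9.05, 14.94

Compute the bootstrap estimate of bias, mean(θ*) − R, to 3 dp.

mean(θ*) = (15.14 + 13.59 + 16.48 + 15.14 + 9.05 + 14.94) / 6 = 14.0567
bias = 14.0567 − 16.48

bias = −2.423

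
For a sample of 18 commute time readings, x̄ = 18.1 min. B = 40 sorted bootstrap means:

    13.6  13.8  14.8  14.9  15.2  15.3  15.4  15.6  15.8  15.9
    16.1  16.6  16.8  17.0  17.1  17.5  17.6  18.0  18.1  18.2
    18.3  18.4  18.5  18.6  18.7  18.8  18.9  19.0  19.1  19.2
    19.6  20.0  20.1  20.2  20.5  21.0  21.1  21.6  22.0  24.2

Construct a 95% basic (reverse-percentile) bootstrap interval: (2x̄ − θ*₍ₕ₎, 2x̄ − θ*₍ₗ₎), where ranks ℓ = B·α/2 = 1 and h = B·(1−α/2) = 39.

(14.2, 22.6)

Percentile endpoints at ranks 1 and 39: θ*₍1₎ = 13.6, θ*₍39₎ = 22.0.
Basic interval reflects these around x̄:
  lower = 2 × 18.1 − 22.0 = 14.2
  upper = 2 × 18.1 − 13.6 = 22.6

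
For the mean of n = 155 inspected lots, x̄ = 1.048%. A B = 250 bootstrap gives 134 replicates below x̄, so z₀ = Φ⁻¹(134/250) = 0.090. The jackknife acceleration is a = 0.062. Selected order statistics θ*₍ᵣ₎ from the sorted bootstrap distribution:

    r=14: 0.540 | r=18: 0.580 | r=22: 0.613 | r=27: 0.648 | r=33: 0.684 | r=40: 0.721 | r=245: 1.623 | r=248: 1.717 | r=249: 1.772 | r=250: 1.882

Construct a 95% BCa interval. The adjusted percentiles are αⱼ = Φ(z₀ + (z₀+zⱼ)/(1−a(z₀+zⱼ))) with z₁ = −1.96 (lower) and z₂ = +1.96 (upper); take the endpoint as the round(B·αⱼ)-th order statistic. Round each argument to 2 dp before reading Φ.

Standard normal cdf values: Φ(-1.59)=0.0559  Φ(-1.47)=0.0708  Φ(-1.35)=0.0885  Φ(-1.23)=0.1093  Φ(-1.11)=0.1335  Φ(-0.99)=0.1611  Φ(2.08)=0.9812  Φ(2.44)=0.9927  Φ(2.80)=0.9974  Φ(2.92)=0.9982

(0.540, 1.717)

Lower: z₀ + z₁ = 0.090 + (-1.960) = -1.870; 1 − a(z₀+z₁) = 1 − (0.062)(-1.870) = 1.1159; argument = 0.090 + (-1.870)/1.1159 = -1.5857 → -1.59.
α₁ = Φ(-1.59) = 0.0559; rank = round(250 × 0.0559) = 14; θ*₍14₎ = 0.540.
Upper: z₀ + z₂ = 2.050; 1 − a(z₀+z₂) = 0.8729; argument = 2.4385 → 2.44; α₂ = 0.9927; rank = 248; θ*₍248₎ = 1.717.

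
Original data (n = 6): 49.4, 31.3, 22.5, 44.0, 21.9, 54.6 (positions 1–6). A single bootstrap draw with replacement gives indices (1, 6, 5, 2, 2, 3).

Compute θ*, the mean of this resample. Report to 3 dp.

θ* = 35.167

Resample values: 49.4, 54.6, 21.9, 31.3, 31.3, 22.5.
Mean = (49.4 + 54.6 + 21.9 + 31.3 + 31.3 + 22.5) / 6 = 211.00 / 6 = 35.167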